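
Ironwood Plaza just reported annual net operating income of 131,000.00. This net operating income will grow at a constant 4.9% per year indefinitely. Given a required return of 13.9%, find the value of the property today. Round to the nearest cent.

D₁ = D₀ × (1 + g) = 131,000.00 × 1.049 = 137,419.0000
Growing perpetuity: P = D₁ / (r − g) = 137,419.0000 / (0.139 − 0.049) = 1,526,877.78

1526877.78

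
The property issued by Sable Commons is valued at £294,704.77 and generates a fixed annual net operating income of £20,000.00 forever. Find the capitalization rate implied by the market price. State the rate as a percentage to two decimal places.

6.79%

P = C/r ⇒ r = C/P = £20,000.00/£294,704.77 = 0.067865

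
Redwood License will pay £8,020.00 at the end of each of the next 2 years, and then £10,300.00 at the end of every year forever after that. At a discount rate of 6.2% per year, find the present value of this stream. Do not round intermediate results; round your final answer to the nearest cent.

£161960.58

PV of 2-year annuity: £8,020.00 × [1 − (1+0.062)^−2] / 0.062 = 14662.70158
Perpetuity value at year 2: £10,300.00 / 0.062 = 166129.03226
PV of perpetuity: 166129.03226 / (1+0.062)^2 = 147297.88185
Total PV = 14662.70158 + 147297.88185 = 161960.58343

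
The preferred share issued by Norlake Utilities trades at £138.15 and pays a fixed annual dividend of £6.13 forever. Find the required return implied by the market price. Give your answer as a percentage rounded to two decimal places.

4.44%

P = C/r ⇒ r = C/P = £6.13/£138.15 = 0.044372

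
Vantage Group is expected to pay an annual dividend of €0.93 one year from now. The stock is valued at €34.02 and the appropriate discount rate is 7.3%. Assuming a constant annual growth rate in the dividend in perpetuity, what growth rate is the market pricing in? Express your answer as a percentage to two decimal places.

4.57%

P = D₁/(r−g) ⇒ g = r − D₁/P = 0.073 − €0.93/€34.02 = 0.045663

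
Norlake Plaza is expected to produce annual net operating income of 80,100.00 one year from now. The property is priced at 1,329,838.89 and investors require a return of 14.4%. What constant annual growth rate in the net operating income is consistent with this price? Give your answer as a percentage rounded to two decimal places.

8.38%

P = D₁/(r−g) ⇒ g = r − D₁/P = 0.144 − 80,100.00/1,329,838.89 = 0.083767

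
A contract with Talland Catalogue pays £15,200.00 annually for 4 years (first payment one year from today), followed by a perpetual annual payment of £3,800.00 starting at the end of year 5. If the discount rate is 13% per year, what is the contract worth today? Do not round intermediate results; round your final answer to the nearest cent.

£63139.74

PV of 4-year annuity: £15,200.00 × [1 − (1+0.13)^−4] / 0.13 = 45211.96415
Perpetuity value at year 4: £3,800.00 / 0.13 = 29230.76923
PV of perpetuity: 29230.76923 / (1+0.13)^4 = 17927.77819
Total PV = 45211.96415 + 17927.77819 = 63139.74234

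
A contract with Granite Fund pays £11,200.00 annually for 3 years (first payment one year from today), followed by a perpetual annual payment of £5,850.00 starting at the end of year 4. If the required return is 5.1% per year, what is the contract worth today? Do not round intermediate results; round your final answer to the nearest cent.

PV of 3-year annuity: £11,200.00 × [1 − (1+0.051)^−3] / 0.051 = 30443.31628
Perpetuity value at year 3: £5,850.00 / 0.051 = 114705.88235
PV of perpetuity: 114705.88235 / (1+0.051)^3 = 98804.68590
Total PV = 30443.31628 + 98804.68590 = 129248.00218

£129248.00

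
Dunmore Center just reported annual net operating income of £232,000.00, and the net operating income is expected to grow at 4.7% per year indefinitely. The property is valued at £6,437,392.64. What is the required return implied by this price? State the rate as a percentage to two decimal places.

D₁ = £232,000.00 × 1.047 = £242,904.0000
P = D₁/(r − g) ⇒ r = D₁/P + g = £242,904.0000/£6,437,392.64 + 0.047 = 0.037733 + 0.047 = 0.084733

8.47%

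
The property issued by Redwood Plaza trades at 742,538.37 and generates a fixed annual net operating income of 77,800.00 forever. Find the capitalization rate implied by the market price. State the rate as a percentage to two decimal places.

10.48%

P = C/r ⇒ r = C/P = 77,800.00/742,538.37 = 0.104776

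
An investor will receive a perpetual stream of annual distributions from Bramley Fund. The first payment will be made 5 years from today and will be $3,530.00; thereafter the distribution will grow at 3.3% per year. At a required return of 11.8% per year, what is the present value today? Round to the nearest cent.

Value at end of year 4: C₁ / (r − g) = $3,530.00 / (0.118 − 0.033) = $41,529.4118
Discount to today: PV = $41,529.4118 / (1 + 0.118)^4 = $41,529.4118 / 1.562310 = $26,582.06

$26582.06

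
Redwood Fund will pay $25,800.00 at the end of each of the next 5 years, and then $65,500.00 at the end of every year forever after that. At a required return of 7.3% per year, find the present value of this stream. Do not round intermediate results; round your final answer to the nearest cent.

PV of 5-year annuity: $25,800.00 × [1 − (1+0.073)^−5] / 0.073 = 104940.76827
Perpetuity value at year 5: $65,500.00 / 0.073 = 897260.27397
PV of perpetuity: 897260.27397 / (1+0.073)^5 = 630840.88167
Total PV = 104940.76827 + 630840.88167 = 735781.64994

$735781.65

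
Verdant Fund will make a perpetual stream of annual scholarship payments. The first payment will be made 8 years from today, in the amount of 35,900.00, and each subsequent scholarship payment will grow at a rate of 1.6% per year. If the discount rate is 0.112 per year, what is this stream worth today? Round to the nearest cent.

Value at end of year 7: C₁ / (r − g) = 35,900.00 / (0.112 − 0.016) = 373,958.3333
Discount to today: PV = 373,958.3333 / (1 + 0.112)^7 = 373,958.3333 / 2.102488 = 177,864.68

177864.68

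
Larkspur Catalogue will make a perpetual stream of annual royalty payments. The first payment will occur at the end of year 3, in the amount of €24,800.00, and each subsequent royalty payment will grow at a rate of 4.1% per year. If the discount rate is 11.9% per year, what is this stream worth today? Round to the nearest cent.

Value at end of year 2: C₁ / (r − g) = €24,800.00 / (0.119 − 0.041) = €317,948.7179
Discount to today: PV = €317,948.7179 / (1 + 0.119)^2 = €317,948.7179 / 1.252161 = €253,920.00

€253920.00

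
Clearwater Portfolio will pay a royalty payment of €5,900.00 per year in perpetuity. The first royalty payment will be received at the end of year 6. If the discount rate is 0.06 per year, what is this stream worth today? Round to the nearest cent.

Value at end of year 5: C / r = €5,900.00 / 0.06 = €98,333.3333
Discount to today: PV = €98,333.3333 / (1 + 0.06)^5 = €98,333.3333 / 1.338226 = €73,480.39

€73480.39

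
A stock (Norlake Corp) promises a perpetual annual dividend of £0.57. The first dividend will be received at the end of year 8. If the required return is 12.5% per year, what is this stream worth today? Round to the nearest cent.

Value at end of year 7: C / r = £0.57 / 0.125 = £4.5600
Discount to today: PV = £4.5600 / (1 + 0.125)^7 = £4.5600 / 2.280697 = £2.00

£2.00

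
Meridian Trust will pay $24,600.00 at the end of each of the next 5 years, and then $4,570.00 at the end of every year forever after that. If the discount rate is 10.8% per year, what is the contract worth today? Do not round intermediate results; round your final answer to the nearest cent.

PV of 5-year annuity: $24,600.00 × [1 − (1+0.108)^−5] / 0.108 = 91378.34960
Perpetuity value at year 5: $4,570.00 / 0.108 = 42314.81481
PV of perpetuity: 42314.81481 / (1+0.108)^5 = 25339.24337
Total PV = 91378.34960 + 25339.24337 = 116717.59296

$116717.59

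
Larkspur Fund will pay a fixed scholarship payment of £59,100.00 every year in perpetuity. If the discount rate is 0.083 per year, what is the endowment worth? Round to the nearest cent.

£712048.19

Level perpetuity: PV = C / r = £59,100.00 / 0.083 = £712,048.19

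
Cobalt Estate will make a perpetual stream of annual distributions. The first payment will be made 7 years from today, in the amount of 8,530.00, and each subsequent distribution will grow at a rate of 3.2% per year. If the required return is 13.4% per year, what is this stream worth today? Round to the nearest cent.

Value at end of year 6: C₁ / (r − g) = 8,530.00 / (0.134 − 0.032) = 83,627.4510
Discount to today: PV = 83,627.4510 / (1 + 0.134)^6 = 83,627.4510 / 2.126563 = 39,325.16

39325.16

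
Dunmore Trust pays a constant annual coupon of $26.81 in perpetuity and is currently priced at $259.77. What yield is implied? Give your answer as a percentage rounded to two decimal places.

10.32%

P = C/r ⇒ r = C/P = $26.81/$259.77 = 0.103207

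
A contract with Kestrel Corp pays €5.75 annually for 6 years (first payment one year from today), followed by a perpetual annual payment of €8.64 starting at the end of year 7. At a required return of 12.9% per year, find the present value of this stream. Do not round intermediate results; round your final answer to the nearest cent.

€55.39

PV of 6-year annuity: €5.75 × [1 − (1+0.129)^−6] / 0.129 = 23.05006
Perpetuity value at year 6: €8.64 / 0.129 = 66.97674
PV of perpetuity: 66.97674 / (1+0.129)^6 = 32.34152
Total PV = 23.05006 + 32.34152 = 55.39158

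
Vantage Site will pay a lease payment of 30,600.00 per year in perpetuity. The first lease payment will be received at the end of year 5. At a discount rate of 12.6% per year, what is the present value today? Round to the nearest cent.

151076.64

Value at end of year 4: C / r = 30,600.00 / 0.126 = 242,857.1429
Discount to today: PV = 242,857.1429 / (1 + 0.126)^4 = 242,857.1429 / 1.607510 = 151,076.64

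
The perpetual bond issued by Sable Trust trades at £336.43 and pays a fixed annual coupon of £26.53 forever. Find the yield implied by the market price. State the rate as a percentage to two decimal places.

P = C/r ⇒ r = C/P = £26.53/£336.43 = 0.078857

7.89%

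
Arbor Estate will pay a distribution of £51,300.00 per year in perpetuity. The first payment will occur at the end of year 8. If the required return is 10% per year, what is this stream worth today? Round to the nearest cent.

Value at end of year 7: C / r = £51,300.00 / 0.1 = £513,000.0000
Discount to today: PV = £513,000.0000 / (1 + 0.1)^7 = £513,000.0000 / 1.948717 = £263,250.11

£263250.11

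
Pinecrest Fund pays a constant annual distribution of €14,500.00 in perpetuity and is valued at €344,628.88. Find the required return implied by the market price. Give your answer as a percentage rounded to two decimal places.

P = C/r ⇒ r = C/P = €14,500.00/€344,628.88 = 0.042074

4.21%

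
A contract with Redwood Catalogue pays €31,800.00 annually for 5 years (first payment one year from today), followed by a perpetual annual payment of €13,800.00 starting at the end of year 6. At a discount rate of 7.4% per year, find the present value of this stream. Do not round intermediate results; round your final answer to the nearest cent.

€259506.28

PV of 5-year annuity: €31,800.00 × [1 − (1+0.074)^−5] / 0.074 = 129001.64149
Perpetuity value at year 5: €13,800.00 / 0.074 = 186486.48649
PV of perpetuity: 186486.48649 / (1+0.074)^5 = 130504.64206
Total PV = 129001.64149 + 130504.64206 = 259506.28356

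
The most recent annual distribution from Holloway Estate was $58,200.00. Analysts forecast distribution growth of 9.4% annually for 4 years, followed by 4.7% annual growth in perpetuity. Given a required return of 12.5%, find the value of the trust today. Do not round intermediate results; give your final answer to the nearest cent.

D_1 = 63670.80000
D_2 = 69655.85520
D_3 = 76203.50559
D_4 = 83366.63511
Terminal value at year 4: TV = D_4×(1+g_2)/(r−g_2) = 87284.86696/0.078 = 1119036.75596
P_0 = D_1/(1+r)^1 + D_2/(1+r)^2 + D_3/(1+r)^3 + D_4/(1+r)^4 + TV/(1+r)^4
    = 56596.26667 + 55036.72510 + 53520.15756 + 52045.37989 + 698609.13769 = 915807.66690

$915807.67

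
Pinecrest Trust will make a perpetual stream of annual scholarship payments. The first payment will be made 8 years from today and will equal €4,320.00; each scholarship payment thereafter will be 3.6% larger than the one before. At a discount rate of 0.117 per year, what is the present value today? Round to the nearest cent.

Value at end of year 7: C₁ / (r − g) = €4,320.00 / (0.117 − 0.036) = €53,333.3333
Discount to today: PV = €53,333.3333 / (1 + 0.117)^7 = €53,333.3333 / 2.169563 = €24,582.53

€24582.53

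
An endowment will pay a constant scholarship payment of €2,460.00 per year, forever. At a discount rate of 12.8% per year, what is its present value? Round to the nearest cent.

€19218.75

Level perpetuity: PV = C / r = €2,460.00 / 0.128 = €19,218.75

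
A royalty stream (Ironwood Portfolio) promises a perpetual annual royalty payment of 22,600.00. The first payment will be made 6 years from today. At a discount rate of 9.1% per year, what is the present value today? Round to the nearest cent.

Value at end of year 5: C / r = 22,600.00 / 0.091 = 248,351.6484
Discount to today: PV = 248,351.6484 / (1 + 0.091)^5 = 248,351.6484 / 1.545695 = 160,673.14

160673.14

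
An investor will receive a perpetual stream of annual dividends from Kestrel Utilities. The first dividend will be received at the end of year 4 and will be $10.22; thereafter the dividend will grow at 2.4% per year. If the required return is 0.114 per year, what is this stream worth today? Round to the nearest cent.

Value at end of year 3: C₁ / (r − g) = $10.22 / (0.114 − 0.024) = $113.5556
Discount to today: PV = $113.5556 / (1 + 0.114)^3 = $113.5556 / 1.382470 = $82.14

$82.14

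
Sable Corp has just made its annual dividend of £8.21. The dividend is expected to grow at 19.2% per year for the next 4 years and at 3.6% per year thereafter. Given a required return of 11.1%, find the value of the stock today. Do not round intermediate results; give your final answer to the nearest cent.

£189.55

D_1 = 9.78632
D_2 = 11.66529
D_3 = 13.90503
D_4 = 16.57480
Terminal value at year 4: TV = D_4×(1+g_2)/(r−g_2) = 17.17149/0.075 = 228.95318
P_0 = D_1/(1+r)^1 + D_2/(1+r)^2 + D_3/(1+r)^3 + D_4/(1+r)^4 + TV/(1+r)^4
    = 8.80857 + 9.45078 + 10.13981 + 10.87907 + 150.27628 = 189.55451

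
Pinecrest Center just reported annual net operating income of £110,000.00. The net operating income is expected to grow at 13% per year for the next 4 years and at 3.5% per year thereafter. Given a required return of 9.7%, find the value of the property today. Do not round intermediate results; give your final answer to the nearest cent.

£2541520.23

D_1 = 124300.00000
D_2 = 140459.00000
D_3 = 158718.67000
D_4 = 179352.09710
Terminal value at year 4: TV = D_4×(1+g_2)/(r−g_2) = 185629.42050/0.062 = 2994022.91127
P_0 = D_1/(1+r)^1 + D_2/(1+r)^2 + D_3/(1+r)^3 + D_4/(1+r)^4 + TV/(1+r)^4
    = 113309.02461 + 116717.59144 + 120228.69492 + 123845.41956 + 2067419.50402 = 2541520.23456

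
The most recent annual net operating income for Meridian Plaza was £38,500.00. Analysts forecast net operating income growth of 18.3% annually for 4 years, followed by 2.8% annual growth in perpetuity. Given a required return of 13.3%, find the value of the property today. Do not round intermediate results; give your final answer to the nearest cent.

D_1 = 45545.50000
D_2 = 53880.32650
D_3 = 63740.42625
D_4 = 75404.92425
Terminal value at year 4: TV = D_4×(1+g_2)/(r−g_2) = 77516.26213/0.105 = 738250.11555
P_0 = D_1/(1+r)^1 + D_2/(1+r)^2 + D_3/(1+r)^3 + D_4/(1+r)^4 + TV/(1+r)^4
    = 40199.02913 + 41973.03747 + 43825.33392 + 45759.37337 + 448006.05545 = 619762.82934

£619762.83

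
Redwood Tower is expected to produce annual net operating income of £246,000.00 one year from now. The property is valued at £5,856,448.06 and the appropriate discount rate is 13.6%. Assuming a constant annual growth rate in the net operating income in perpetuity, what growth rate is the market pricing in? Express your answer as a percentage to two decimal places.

P = D₁/(r−g) ⇒ g = r − D₁/P = 0.136 − £246,000.00/£5,856,448.06 = 0.093995

9.40%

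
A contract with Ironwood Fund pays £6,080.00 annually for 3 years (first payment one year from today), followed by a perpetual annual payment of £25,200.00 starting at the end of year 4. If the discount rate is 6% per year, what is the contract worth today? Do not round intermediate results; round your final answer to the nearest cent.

£368892.01

PV of 3-year annuity: £6,080.00 × [1 − (1+0.06)^−3] / 0.06 = 16251.91265
Perpetuity value at year 3: £25,200.00 / 0.06 = 420000.00000
PV of perpetuity: 420000.00000 / (1+0.06)^3 = 352640.09887
Total PV = 16251.91265 + 352640.09887 = 368892.01153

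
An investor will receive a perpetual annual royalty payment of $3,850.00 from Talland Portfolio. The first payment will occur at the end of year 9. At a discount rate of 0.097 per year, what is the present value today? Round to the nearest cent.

$18925.00

Value at end of year 8: C / r = $3,850.00 / 0.097 = $39,690.7216
Discount to today: PV = $39,690.7216 / (1 + 0.097)^8 = $39,690.7216 / 2.097264 = $18,925.00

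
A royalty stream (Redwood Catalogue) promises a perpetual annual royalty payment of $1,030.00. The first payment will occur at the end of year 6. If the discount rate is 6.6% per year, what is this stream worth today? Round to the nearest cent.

Value at end of year 5: C / r = $1,030.00 / 0.066 = $15,606.0606
Discount to today: PV = $15,606.0606 / (1 + 0.066)^5 = $15,606.0606 / 1.376531 = $11,337.24

$11337.24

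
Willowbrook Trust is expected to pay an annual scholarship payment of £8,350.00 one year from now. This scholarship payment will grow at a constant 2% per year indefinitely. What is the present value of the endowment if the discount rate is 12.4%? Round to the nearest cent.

£80288.46

Growing perpetuity: P = D₁ / (r − g) = £8,350.0000 / (0.124 − 0.02) = £80,288.46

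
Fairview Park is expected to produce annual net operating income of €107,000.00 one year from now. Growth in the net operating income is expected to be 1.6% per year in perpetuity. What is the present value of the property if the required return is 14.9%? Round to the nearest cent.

Growing perpetuity: P = D₁ / (r − g) = €107,000.0000 / (0.149 − 0.016) = €804,511.28

€804511.28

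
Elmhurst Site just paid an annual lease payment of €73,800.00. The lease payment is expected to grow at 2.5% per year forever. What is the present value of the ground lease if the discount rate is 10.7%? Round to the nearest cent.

€922500.00

D₁ = D₀ × (1 + g) = €73,800.00 × 1.025 = €75,645.0000
Growing perpetuity: P = D₁ / (r − g) = €75,645.0000 / (0.107 − 0.025) = €922,500.00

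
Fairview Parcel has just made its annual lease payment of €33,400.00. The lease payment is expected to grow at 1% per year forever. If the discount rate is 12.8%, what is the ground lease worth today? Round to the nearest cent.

€285881.36

D₁ = D₀ × (1 + g) = €33,400.00 × 1.01 = €33,734.0000
Growing perpetuity: P = D₁ / (r − g) = €33,734.0000 / (0.128 − 0.01) = €285,881.36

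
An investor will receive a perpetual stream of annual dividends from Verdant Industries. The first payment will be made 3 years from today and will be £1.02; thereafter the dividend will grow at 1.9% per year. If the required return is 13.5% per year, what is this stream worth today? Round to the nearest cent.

£6.83

Value at end of year 2: C₁ / (r − g) = £1.02 / (0.135 − 0.019) = £8.7931
Discount to today: PV = £8.7931 / (1 + 0.135)^2 = £8.7931 / 1.288225 = £6.83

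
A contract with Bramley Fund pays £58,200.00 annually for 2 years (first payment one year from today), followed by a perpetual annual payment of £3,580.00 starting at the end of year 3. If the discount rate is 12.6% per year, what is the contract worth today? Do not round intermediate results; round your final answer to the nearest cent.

£120000.61

PV of 2-year annuity: £58,200.00 × [1 − (1+0.126)^−2] / 0.126 = 97590.93161
Perpetuity value at year 2: £3,580.00 / 0.126 = 28412.69841
PV of perpetuity: 28412.69841 / (1+0.126)^2 = 22409.68234
Total PV = 97590.93161 + 22409.68234 = 120000.61395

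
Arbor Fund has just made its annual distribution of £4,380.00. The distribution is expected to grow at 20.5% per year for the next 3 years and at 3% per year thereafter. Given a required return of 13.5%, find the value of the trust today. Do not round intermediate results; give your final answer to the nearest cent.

£66244.14

D_1 = 5277.90000
D_2 = 6359.86950
D_3 = 7663.64275
Terminal value at year 3: TV = D_3×(1+g_2)/(r−g_2) = 7893.55203/0.105 = 75176.68600
P_0 = D_1/(1+r)^1 + D_2/(1+r)^2 + D_3/(1+r)^3 + TV/(1+r)^3
    = 4650.13216 + 4936.92445 + 5241.40437 + 51415.68099 = 66244.14197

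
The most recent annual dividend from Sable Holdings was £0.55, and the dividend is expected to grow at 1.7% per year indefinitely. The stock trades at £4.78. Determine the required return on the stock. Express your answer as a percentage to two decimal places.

D₁ = £0.55 × 1.017 = £0.5594
P = D₁/(r − g) ⇒ r = D₁/P + g = £0.5594/£4.78 + 0.017 = 0.117019 + 0.017 = 0.134019

13.40%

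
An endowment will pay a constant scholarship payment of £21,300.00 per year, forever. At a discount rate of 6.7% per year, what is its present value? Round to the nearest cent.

Level perpetuity: PV = C / r = £21,300.00 / 0.067 = £317,910.45

£317910.45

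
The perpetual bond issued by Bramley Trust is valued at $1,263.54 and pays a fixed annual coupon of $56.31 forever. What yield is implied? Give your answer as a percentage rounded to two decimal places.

P = C/r ⇒ r = C/P = $56.31/$1,263.54 = 0.044565

4.46%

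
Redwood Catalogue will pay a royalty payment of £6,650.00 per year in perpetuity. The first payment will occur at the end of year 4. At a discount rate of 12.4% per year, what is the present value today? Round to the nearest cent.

Value at end of year 3: C / r = £6,650.00 / 0.124 = £53,629.0323
Discount to today: PV = £53,629.0323 / (1 + 0.124)^3 = £53,629.0323 / 1.420035 = £37,766.00

£37766.00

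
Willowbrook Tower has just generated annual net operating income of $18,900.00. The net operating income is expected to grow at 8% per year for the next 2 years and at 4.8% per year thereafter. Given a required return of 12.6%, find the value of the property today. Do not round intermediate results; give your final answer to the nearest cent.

D_1 = 20412.00000
D_2 = 22044.96000
Terminal value at year 2: TV = D_2×(1+g_2)/(r−g_2) = 23103.11808/0.078 = 296193.82154
P_0 = D_1/(1+r)^1 + D_2/(1+r)^2 + TV/(1+r)^2
    = 18127.88632 + 17387.31548 + 233614.18746 = 269129.38926

$269129.39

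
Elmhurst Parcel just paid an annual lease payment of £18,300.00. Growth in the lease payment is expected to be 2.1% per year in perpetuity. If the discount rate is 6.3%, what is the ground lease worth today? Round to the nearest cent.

D₁ = D₀ × (1 + g) = £18,300.00 × 1.021 = £18,684.3000
Growing perpetuity: P = D₁ / (r − g) = £18,684.3000 / (0.063 − 0.021) = £444,864.29

£444864.29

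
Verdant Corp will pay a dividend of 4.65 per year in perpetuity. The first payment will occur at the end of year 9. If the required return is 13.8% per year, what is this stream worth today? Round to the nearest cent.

11.98

Value at end of year 8: C / r = 4.65 / 0.138 = 33.6957
Discount to today: PV = 33.6957 / (1 + 0.138)^8 = 33.6957 / 2.812795 = 11.98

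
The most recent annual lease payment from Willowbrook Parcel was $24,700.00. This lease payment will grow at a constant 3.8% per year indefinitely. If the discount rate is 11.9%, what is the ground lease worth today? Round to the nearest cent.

$316525.93

D₁ = D₀ × (1 + g) = $24,700.00 × 1.038 = $25,638.6000
Growing perpetuity: P = D₁ / (r − g) = $25,638.6000 / (0.119 − 0.038) = $316,525.93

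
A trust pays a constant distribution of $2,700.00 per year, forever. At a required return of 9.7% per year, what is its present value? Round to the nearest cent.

$27835.05

Level perpetuity: PV = C / r = $2,700.00 / 0.097 = $27,835.05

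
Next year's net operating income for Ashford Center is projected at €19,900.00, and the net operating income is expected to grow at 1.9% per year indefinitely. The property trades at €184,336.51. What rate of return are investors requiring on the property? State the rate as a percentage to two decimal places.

P = D₁/(r − g) ⇒ r = D₁/P + g = €19,900.0000/€184,336.51 + 0.019 = 0.107955 + 0.019 = 0.126955

12.70%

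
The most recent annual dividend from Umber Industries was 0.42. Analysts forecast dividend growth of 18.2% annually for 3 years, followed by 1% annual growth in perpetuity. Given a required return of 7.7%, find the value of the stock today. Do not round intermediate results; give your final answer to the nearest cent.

D_1 = 0.49644
D_2 = 0.58679
D_3 = 0.69359
Terminal value at year 3: TV = D_3×(1+g_2)/(r−g_2) = 0.70052/0.067 = 10.45558
P_0 = D_1/(1+r)^1 + D_2/(1+r)^2 + D_3/(1+r)^3 + TV/(1+r)^3
    = 0.46095 + 0.50589 + 0.55521 + 8.36953 = 9.89157

9.89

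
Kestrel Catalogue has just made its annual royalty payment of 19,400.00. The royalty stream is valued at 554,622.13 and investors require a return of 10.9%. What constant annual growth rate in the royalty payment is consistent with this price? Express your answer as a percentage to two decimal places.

P = D₀(1+g)/(r−g) ⇒ P(r−g) = D₀(1+g) ⇒ g(P+D₀) = P·r − D₀
g = (P·r − D₀)/(P + D₀) = (554,622.13×0.109 − 19,400.00) / (554,622.13 + 19,400.00) = 0.071520

7.15%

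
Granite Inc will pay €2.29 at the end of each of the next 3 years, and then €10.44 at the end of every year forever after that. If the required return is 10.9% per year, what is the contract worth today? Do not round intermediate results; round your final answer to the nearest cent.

PV of 3-year annuity: €2.29 × [1 − (1+0.109)^−3] / 0.109 = 5.60585
Perpetuity value at year 3: €10.44 / 0.109 = 95.77982
PV of perpetuity: 95.77982 / (1+0.109)^3 = 70.22300
Total PV = 5.60585 + 70.22300 = 75.82885

€75.83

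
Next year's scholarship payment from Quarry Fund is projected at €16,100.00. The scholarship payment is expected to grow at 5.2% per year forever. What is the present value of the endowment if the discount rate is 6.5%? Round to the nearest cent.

€1238461.54

Growing perpetuity: P = D₁ / (r − g) = €16,100.0000 / (0.065 − 0.052) = €1,238,461.54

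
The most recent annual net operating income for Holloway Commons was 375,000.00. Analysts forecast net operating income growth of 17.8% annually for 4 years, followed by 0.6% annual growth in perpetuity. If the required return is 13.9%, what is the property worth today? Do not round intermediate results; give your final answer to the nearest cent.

D_1 = 441750.00000
D_2 = 520381.50000
D_3 = 613009.40700
D_4 = 722125.08145
Terminal value at year 4: TV = D_4×(1+g_2)/(r−g_2) = 726457.83193/0.133 = 5462088.96191
P_0 = D_1/(1+r)^1 + D_2/(1+r)^2 + D_3/(1+r)^3 + D_4/(1+r)^4 + TV/(1+r)^4
    = 387840.21071 + 401120.07745 + 414854.65429 + 429059.51076 + 3245367.42725 = 4878241.88047

4878241.88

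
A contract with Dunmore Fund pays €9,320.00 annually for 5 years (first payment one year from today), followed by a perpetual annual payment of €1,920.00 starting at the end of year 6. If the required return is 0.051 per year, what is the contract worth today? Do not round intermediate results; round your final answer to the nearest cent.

€69596.82

PV of 5-year annuity: €9,320.00 × [1 − (1+0.051)^−5] / 0.051 = 40239.42418
Perpetuity value at year 5: €1,920.00 / 0.051 = 37647.05882
PV of perpetuity: 37647.05882 / (1+0.051)^5 = 29357.39204
Total PV = 40239.42418 + 29357.39204 = 69596.81622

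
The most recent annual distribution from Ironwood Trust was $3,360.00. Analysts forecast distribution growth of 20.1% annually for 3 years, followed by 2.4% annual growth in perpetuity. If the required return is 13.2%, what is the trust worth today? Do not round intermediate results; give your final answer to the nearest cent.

$49405.20

D_1 = 4035.36000
D_2 = 4846.46736
D_3 = 5820.60730
Terminal value at year 3: TV = D_3×(1+g_2)/(r−g_2) = 5960.30187/0.108 = 55187.98032
P_0 = D_1/(1+r)^1 + D_2/(1+r)^2 + D_3/(1+r)^3 + TV/(1+r)^3
    = 3564.80565 + 3782.09504 + 4012.62911 + 38045.66856 = 49405.19837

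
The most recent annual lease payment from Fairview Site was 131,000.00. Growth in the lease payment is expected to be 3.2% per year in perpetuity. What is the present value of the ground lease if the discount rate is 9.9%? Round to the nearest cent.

D₁ = D₀ × (1 + g) = 131,000.00 × 1.032 = 135,192.0000
Growing perpetuity: P = D₁ / (r − g) = 135,192.0000 / (0.099 − 0.032) = 2,017,791.04

2017791.04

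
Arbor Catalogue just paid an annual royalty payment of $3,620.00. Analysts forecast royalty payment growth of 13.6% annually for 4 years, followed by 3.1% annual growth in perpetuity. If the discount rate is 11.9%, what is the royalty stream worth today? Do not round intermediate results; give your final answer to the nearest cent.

D_1 = 4112.32000
D_2 = 4671.59552
D_3 = 5306.93251
D_4 = 6028.67533
Terminal value at year 4: TV = D_4×(1+g_2)/(r−g_2) = 6215.56427/0.088 = 70631.41213
P_0 = D_1/(1+r)^1 + D_2/(1+r)^2 + D_3/(1+r)^3 + D_4/(1+r)^4 + TV/(1+r)^4
    = 3674.99553 + 3730.82656 + 3787.50579 + 3845.04609 + 45048.21043 = 60086.58440

$60086.58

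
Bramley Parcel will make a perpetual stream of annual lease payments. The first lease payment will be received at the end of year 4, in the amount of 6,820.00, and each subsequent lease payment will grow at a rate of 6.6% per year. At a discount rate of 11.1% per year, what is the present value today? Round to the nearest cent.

Value at end of year 3: C₁ / (r − g) = 6,820.00 / (0.111 − 0.066) = 151,555.5556
Discount to today: PV = 151,555.5556 / (1 + 0.111)^3 = 151,555.5556 / 1.371331 = 110,517.15

110517.15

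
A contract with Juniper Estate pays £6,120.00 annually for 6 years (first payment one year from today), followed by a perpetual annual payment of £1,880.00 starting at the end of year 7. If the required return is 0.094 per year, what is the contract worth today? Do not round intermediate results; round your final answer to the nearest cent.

PV of 6-year annuity: £6,120.00 × [1 − (1+0.094)^−6] / 0.094 = 27129.47200
Perpetuity value at year 6: £1,880.00 / 0.094 = 20000.00000
PV of perpetuity: 20000.00000 / (1+0.094)^6 = 11666.10991
Total PV = 27129.47200 + 11666.10991 = 38795.58191

£38795.58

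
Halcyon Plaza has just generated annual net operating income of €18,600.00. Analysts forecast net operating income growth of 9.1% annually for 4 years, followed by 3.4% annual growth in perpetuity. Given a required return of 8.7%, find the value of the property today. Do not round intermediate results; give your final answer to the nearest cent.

€443333.32

D_1 = 20292.60000
D_2 = 22139.22660
D_3 = 24153.89622
D_4 = 26351.90078
Terminal value at year 4: TV = D_4×(1+g_2)/(r−g_2) = 27247.86540/0.053 = 514110.66798
P_0 = D_1/(1+r)^1 + D_2/(1+r)^2 + D_3/(1+r)^3 + D_4/(1+r)^4 + TV/(1+r)^4
    = 18668.44526 + 18737.14239 + 18806.09232 + 18875.29597 + 368246.34025 = 443333.31620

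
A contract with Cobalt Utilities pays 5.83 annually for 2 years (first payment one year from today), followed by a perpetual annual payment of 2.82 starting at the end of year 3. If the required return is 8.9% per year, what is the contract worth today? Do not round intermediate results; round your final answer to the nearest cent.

36.99

PV of 2-year annuity: 5.83 × [1 − (1+0.089)^−2] / 0.089 = 10.26955
Perpetuity value at year 2: 2.82 / 0.089 = 31.68539
PV of perpetuity: 31.68539 / (1+0.089)^2 = 26.71796
Total PV = 10.26955 + 26.71796 = 36.98751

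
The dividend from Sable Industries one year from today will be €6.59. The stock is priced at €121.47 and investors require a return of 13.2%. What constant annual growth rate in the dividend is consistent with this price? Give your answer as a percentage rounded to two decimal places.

P = D₁/(r−g) ⇒ g = r − D₁/P = 0.132 − €6.59/€121.47 = 0.077748

7.77%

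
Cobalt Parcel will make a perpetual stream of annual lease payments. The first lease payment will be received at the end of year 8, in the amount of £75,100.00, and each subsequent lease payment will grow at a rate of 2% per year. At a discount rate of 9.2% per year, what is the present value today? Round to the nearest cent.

£563311.96

Value at end of year 7: C₁ / (r − g) = £75,100.00 / (0.092 − 0.02) = £1,043,055.5556
Discount to today: PV = £1,043,055.5556 / (1 + 0.092)^7 = £1,043,055.5556 / 1.851648 = £563,311.96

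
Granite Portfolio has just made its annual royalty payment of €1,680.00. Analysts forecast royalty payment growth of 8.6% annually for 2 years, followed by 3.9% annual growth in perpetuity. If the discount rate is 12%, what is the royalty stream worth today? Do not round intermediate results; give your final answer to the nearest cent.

€23469.67

D_1 = 1824.48000
D_2 = 1981.38528
Terminal value at year 2: TV = D_2×(1+g_2)/(r−g_2) = 2058.65931/0.081 = 25415.54699
P_0 = D_1/(1+r)^1 + D_2/(1+r)^2 + TV/(1+r)^2
    = 1629.00000 + 1579.54821 + 20261.11845 = 23469.66667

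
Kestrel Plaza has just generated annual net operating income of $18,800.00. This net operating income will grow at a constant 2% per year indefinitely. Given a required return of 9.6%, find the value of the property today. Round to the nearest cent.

D₁ = D₀ × (1 + g) = $18,800.00 × 1.02 = $19,176.0000
Growing perpetuity: P = D₁ / (r − g) = $19,176.0000 / (0.096 − 0.02) = $252,315.79

$252315.79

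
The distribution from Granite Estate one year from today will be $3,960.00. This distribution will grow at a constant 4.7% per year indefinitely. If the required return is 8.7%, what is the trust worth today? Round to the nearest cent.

$99000.00

Growing perpetuity: P = D₁ / (r − g) = $3,960.0000 / (0.087 − 0.047) = $99,000.00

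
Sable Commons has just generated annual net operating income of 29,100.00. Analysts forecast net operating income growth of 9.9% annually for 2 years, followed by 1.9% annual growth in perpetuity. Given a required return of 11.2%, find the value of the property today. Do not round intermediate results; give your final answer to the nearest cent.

368620.26

D_1 = 31980.90000
D_2 = 35147.00910
Terminal value at year 2: TV = D_2×(1+g_2)/(r−g_2) = 35814.80227/0.093 = 385105.40078
P_0 = D_1/(1+r)^1 + D_2/(1+r)^2 + TV/(1+r)^2
    = 28759.80216 + 28423.58145 + 311436.87631 = 368620.25992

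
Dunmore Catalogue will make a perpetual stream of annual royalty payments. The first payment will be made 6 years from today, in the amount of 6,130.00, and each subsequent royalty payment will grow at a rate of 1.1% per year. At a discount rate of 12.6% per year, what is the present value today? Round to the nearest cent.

Value at end of year 5: C₁ / (r − g) = 6,130.00 / (0.126 − 0.011) = 53,304.3478
Discount to today: PV = 53,304.3478 / (1 + 0.126)^5 = 53,304.3478 / 1.810056 = 29,449.01

29449.01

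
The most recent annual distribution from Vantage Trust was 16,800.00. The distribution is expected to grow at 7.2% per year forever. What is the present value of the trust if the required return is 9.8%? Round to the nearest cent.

692676.92

D₁ = D₀ × (1 + g) = 16,800.00 × 1.072 = 18,009.6000
Growing perpetuity: P = D₁ / (r − g) = 18,009.6000 / (0.098 − 0.072) = 692,676.92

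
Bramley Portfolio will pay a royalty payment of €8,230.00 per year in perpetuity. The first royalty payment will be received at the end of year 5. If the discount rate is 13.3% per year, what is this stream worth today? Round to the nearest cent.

€37551.61

Value at end of year 4: C / r = €8,230.00 / 0.133 = €61,879.6992
Discount to today: PV = €61,879.6992 / (1 + 0.133)^4 = €61,879.6992 / 1.647857 = €37,551.61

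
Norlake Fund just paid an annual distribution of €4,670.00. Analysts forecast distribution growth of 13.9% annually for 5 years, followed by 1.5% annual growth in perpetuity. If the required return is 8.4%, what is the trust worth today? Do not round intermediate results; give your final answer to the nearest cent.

€115138.45

D_1 = 5319.13000
D_2 = 6058.48907
D_3 = 6900.61905
D_4 = 7859.80510
D_5 = 8952.31801
Terminal value at year 5: TV = D_5×(1+g_2)/(r−g_2) = 9086.60278/0.069 = 131689.89533
P_0 = D_1/(1+r)^1 + D_2/(1+r)^2 + D_3/(1+r)^3 + D_4/(1+r)^4 + D_5/(1+r)^5 + TV/(1+r)^5
    = 4906.94649 + 5155.91518 + 5417.51604 + 5692.39001 + 5981.21054 + 87984.47389 = 115138.45216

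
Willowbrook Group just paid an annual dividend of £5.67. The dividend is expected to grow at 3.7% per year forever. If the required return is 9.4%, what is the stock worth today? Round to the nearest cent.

£103.15

D₁ = D₀ × (1 + g) = £5.67 × 1.037 = £5.8798
Growing perpetuity: P = D₁ / (r − g) = £5.8798 / (0.094 − 0.037) = £103.15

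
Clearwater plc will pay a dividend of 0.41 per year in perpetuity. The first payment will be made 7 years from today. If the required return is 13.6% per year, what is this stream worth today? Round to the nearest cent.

Value at end of year 6: C / r = 0.41 / 0.136 = 3.0147
Discount to today: PV = 3.0147 / (1 + 0.136)^6 = 3.0147 / 2.149166 = 1.40

1.40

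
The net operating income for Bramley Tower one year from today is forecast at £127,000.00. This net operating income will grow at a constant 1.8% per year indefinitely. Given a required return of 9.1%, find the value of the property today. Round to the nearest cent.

Growing perpetuity: P = D₁ / (r − g) = £127,000.0000 / (0.091 − 0.018) = £1,739,726.03

£1739726.03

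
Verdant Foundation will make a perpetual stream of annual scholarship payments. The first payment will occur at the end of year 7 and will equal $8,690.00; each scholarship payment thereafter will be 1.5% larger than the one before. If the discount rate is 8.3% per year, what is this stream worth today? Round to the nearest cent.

Value at end of year 6: C₁ / (r − g) = $8,690.00 / (0.083 − 0.015) = $127,794.1176
Discount to today: PV = $127,794.1176 / (1 + 0.083)^6 = $127,794.1176 / 1.613507 = $79,202.73

$79202.73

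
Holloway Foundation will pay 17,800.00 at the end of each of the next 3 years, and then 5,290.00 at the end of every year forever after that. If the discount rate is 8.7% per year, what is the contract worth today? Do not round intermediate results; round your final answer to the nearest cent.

92641.17

PV of 3-year annuity: 17,800.00 × [1 − (1+0.087)^−3] / 0.087 = 45299.04304
Perpetuity value at year 3: 5,290.00 / 0.087 = 60804.59770
PV of perpetuity: 60804.59770 / (1+0.087)^3 = 47342.12929
Total PV = 45299.04304 + 47342.12929 = 92641.17233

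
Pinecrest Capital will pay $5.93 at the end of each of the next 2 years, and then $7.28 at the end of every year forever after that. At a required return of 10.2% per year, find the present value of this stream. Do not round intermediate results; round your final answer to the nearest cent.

$69.04

PV of 2-year annuity: $5.93 × [1 − (1+0.102)^−2] / 0.102 = 10.26418
Perpetuity value at year 2: $7.28 / 0.102 = 71.37255
PV of perpetuity: 71.37255 / (1+0.102)^2 = 58.77167
Total PV = 10.26418 + 58.77167 = 69.03585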